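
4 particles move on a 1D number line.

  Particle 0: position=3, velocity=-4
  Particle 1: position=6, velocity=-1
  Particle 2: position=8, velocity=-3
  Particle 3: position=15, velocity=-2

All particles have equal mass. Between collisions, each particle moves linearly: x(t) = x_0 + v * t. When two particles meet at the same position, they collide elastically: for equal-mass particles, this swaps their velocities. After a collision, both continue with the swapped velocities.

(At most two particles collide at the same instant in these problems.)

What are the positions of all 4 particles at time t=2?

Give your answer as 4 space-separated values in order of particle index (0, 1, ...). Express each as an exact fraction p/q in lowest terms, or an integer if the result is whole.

Answer: -5 2 4 11

Derivation:
Collision at t=1: particles 1 and 2 swap velocities; positions: p0=-1 p1=5 p2=5 p3=13; velocities now: v0=-4 v1=-3 v2=-1 v3=-2
Advance to t=2 (no further collisions before then); velocities: v0=-4 v1=-3 v2=-1 v3=-2; positions = -5 2 4 11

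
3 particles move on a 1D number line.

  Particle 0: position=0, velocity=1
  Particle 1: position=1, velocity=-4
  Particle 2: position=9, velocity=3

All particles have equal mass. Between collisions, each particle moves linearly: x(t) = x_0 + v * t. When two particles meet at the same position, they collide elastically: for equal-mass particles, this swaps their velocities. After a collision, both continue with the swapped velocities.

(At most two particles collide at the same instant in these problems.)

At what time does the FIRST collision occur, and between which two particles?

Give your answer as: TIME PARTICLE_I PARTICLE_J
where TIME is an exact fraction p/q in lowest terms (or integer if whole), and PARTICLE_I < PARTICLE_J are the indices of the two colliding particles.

Pair (0,1): pos 0,1 vel 1,-4 -> gap=1, closing at 5/unit, collide at t=1/5
Pair (1,2): pos 1,9 vel -4,3 -> not approaching (rel speed -7 <= 0)
Earliest collision: t=1/5 between 0 and 1

Answer: 1/5 0 1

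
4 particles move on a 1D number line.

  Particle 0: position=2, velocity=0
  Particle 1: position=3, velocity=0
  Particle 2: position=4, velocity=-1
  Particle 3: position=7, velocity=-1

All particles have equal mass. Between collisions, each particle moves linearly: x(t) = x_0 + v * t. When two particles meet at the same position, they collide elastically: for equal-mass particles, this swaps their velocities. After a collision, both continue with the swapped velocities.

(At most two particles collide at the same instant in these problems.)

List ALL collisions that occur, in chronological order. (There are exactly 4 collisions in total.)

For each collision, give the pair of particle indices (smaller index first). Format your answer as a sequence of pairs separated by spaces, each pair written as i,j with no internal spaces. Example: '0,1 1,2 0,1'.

Collision at t=1: particles 1 and 2 swap velocities; positions: p0=2 p1=3 p2=3 p3=6; velocities now: v0=0 v1=-1 v2=0 v3=-1
Collision at t=2: particles 0 and 1 swap velocities; positions: p0=2 p1=2 p2=3 p3=5; velocities now: v0=-1 v1=0 v2=0 v3=-1
Collision at t=4: particles 2 and 3 swap velocities; positions: p0=0 p1=2 p2=3 p3=3; velocities now: v0=-1 v1=0 v2=-1 v3=0
Collision at t=5: particles 1 and 2 swap velocities; positions: p0=-1 p1=2 p2=2 p3=3; velocities now: v0=-1 v1=-1 v2=0 v3=0

Answer: 1,2 0,1 2,3 1,2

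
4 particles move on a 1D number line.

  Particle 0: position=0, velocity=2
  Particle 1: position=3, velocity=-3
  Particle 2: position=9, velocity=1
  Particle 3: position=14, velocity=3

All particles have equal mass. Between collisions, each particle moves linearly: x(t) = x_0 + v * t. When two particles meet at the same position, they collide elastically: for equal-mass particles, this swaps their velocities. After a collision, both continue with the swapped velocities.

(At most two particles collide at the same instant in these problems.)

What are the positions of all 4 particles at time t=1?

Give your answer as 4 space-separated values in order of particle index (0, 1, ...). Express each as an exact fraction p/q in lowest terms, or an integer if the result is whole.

Answer: 0 2 10 17

Derivation:
Collision at t=3/5: particles 0 and 1 swap velocities; positions: p0=6/5 p1=6/5 p2=48/5 p3=79/5; velocities now: v0=-3 v1=2 v2=1 v3=3
Advance to t=1 (no further collisions before then); velocities: v0=-3 v1=2 v2=1 v3=3; positions = 0 2 10 17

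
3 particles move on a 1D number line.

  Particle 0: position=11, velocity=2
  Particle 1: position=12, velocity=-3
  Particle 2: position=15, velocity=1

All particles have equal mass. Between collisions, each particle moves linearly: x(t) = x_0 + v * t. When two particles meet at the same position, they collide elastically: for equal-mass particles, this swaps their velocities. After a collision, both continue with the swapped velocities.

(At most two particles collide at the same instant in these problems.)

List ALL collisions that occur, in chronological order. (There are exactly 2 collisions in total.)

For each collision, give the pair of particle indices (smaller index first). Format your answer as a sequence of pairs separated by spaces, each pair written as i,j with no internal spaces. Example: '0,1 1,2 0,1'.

Collision at t=1/5: particles 0 and 1 swap velocities; positions: p0=57/5 p1=57/5 p2=76/5; velocities now: v0=-3 v1=2 v2=1
Collision at t=4: particles 1 and 2 swap velocities; positions: p0=0 p1=19 p2=19; velocities now: v0=-3 v1=1 v2=2

Answer: 0,1 1,2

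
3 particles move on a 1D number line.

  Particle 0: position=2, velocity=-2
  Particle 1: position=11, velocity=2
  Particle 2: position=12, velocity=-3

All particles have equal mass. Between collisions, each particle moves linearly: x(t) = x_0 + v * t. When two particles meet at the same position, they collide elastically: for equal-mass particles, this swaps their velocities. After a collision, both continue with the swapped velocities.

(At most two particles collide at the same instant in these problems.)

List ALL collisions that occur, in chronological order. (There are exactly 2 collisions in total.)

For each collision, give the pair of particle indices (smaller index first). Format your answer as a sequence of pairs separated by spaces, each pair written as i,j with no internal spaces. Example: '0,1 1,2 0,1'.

Answer: 1,2 0,1

Derivation:
Collision at t=1/5: particles 1 and 2 swap velocities; positions: p0=8/5 p1=57/5 p2=57/5; velocities now: v0=-2 v1=-3 v2=2
Collision at t=10: particles 0 and 1 swap velocities; positions: p0=-18 p1=-18 p2=31; velocities now: v0=-3 v1=-2 v2=2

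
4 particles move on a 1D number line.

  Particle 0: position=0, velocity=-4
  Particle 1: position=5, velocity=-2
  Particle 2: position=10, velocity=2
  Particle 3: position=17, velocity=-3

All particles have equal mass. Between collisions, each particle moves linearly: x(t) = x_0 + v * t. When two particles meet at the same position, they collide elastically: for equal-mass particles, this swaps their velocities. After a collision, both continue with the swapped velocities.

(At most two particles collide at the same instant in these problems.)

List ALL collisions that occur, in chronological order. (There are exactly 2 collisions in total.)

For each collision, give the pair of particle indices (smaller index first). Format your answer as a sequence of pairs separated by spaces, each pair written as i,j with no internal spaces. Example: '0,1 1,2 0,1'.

Collision at t=7/5: particles 2 and 3 swap velocities; positions: p0=-28/5 p1=11/5 p2=64/5 p3=64/5; velocities now: v0=-4 v1=-2 v2=-3 v3=2
Collision at t=12: particles 1 and 2 swap velocities; positions: p0=-48 p1=-19 p2=-19 p3=34; velocities now: v0=-4 v1=-3 v2=-2 v3=2

Answer: 2,3 1,2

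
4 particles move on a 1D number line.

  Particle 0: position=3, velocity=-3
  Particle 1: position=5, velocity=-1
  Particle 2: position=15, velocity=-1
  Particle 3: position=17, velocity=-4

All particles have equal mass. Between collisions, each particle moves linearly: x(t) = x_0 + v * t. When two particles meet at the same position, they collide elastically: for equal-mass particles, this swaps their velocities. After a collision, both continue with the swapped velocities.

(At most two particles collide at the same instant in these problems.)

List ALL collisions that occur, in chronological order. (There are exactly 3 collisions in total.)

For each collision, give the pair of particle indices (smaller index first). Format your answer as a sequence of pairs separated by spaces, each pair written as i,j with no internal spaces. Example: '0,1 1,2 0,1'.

Answer: 2,3 1,2 0,1

Derivation:
Collision at t=2/3: particles 2 and 3 swap velocities; positions: p0=1 p1=13/3 p2=43/3 p3=43/3; velocities now: v0=-3 v1=-1 v2=-4 v3=-1
Collision at t=4: particles 1 and 2 swap velocities; positions: p0=-9 p1=1 p2=1 p3=11; velocities now: v0=-3 v1=-4 v2=-1 v3=-1
Collision at t=14: particles 0 and 1 swap velocities; positions: p0=-39 p1=-39 p2=-9 p3=1; velocities now: v0=-4 v1=-3 v2=-1 v3=-1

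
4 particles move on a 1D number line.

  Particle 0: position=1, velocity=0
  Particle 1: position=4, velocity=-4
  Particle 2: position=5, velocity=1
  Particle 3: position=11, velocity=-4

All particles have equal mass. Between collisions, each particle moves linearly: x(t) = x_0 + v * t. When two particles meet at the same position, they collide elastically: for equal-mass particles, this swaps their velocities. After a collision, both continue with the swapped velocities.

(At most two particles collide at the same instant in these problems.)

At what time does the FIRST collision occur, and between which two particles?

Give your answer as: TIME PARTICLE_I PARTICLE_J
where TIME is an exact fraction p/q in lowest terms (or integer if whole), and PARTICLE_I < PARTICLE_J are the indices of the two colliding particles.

Pair (0,1): pos 1,4 vel 0,-4 -> gap=3, closing at 4/unit, collide at t=3/4
Pair (1,2): pos 4,5 vel -4,1 -> not approaching (rel speed -5 <= 0)
Pair (2,3): pos 5,11 vel 1,-4 -> gap=6, closing at 5/unit, collide at t=6/5
Earliest collision: t=3/4 between 0 and 1

Answer: 3/4 0 1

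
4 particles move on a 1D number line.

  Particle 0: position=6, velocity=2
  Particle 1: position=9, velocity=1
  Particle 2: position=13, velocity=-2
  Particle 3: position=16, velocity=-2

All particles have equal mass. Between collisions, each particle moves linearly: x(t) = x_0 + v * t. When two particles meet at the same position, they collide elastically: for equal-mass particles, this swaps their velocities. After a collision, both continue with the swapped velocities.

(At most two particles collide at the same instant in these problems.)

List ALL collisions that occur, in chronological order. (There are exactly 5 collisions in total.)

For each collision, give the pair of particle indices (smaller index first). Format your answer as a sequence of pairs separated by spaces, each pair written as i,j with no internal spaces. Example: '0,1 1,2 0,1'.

Collision at t=4/3: particles 1 and 2 swap velocities; positions: p0=26/3 p1=31/3 p2=31/3 p3=40/3; velocities now: v0=2 v1=-2 v2=1 v3=-2
Collision at t=7/4: particles 0 and 1 swap velocities; positions: p0=19/2 p1=19/2 p2=43/4 p3=25/2; velocities now: v0=-2 v1=2 v2=1 v3=-2
Collision at t=7/3: particles 2 and 3 swap velocities; positions: p0=25/3 p1=32/3 p2=34/3 p3=34/3; velocities now: v0=-2 v1=2 v2=-2 v3=1
Collision at t=5/2: particles 1 and 2 swap velocities; positions: p0=8 p1=11 p2=11 p3=23/2; velocities now: v0=-2 v1=-2 v2=2 v3=1
Collision at t=3: particles 2 and 3 swap velocities; positions: p0=7 p1=10 p2=12 p3=12; velocities now: v0=-2 v1=-2 v2=1 v3=2

Answer: 1,2 0,1 2,3 1,2 2,3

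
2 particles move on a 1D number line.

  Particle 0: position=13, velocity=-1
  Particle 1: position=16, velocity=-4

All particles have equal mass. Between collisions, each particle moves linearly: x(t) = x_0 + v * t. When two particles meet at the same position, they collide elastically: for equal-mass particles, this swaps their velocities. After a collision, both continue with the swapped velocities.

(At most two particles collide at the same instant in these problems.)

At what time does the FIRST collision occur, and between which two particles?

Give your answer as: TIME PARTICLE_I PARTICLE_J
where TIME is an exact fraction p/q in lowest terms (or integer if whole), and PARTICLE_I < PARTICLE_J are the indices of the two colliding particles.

Pair (0,1): pos 13,16 vel -1,-4 -> gap=3, closing at 3/unit, collide at t=1
Earliest collision: t=1 between 0 and 1

Answer: 1 0 1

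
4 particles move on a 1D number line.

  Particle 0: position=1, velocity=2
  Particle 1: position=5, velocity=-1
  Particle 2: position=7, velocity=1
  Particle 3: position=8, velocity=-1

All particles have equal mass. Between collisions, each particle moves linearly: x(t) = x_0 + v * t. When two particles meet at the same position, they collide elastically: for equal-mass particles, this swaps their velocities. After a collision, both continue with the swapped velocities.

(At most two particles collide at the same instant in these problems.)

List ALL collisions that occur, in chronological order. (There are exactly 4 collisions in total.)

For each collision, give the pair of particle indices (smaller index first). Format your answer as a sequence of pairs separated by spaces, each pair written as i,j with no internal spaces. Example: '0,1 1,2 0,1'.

Answer: 2,3 0,1 1,2 2,3

Derivation:
Collision at t=1/2: particles 2 and 3 swap velocities; positions: p0=2 p1=9/2 p2=15/2 p3=15/2; velocities now: v0=2 v1=-1 v2=-1 v3=1
Collision at t=4/3: particles 0 and 1 swap velocities; positions: p0=11/3 p1=11/3 p2=20/3 p3=25/3; velocities now: v0=-1 v1=2 v2=-1 v3=1
Collision at t=7/3: particles 1 and 2 swap velocities; positions: p0=8/3 p1=17/3 p2=17/3 p3=28/3; velocities now: v0=-1 v1=-1 v2=2 v3=1
Collision at t=6: particles 2 and 3 swap velocities; positions: p0=-1 p1=2 p2=13 p3=13; velocities now: v0=-1 v1=-1 v2=1 v3=2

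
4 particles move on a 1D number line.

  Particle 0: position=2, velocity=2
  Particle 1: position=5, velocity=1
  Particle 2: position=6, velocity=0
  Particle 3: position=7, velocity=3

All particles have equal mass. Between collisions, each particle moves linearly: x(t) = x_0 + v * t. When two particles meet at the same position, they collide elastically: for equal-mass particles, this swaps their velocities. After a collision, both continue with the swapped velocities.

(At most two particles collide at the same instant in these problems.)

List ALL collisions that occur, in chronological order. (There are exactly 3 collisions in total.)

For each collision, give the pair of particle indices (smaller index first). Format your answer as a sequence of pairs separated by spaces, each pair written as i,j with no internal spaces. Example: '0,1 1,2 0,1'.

Collision at t=1: particles 1 and 2 swap velocities; positions: p0=4 p1=6 p2=6 p3=10; velocities now: v0=2 v1=0 v2=1 v3=3
Collision at t=2: particles 0 and 1 swap velocities; positions: p0=6 p1=6 p2=7 p3=13; velocities now: v0=0 v1=2 v2=1 v3=3
Collision at t=3: particles 1 and 2 swap velocities; positions: p0=6 p1=8 p2=8 p3=16; velocities now: v0=0 v1=1 v2=2 v3=3

Answer: 1,2 0,1 1,2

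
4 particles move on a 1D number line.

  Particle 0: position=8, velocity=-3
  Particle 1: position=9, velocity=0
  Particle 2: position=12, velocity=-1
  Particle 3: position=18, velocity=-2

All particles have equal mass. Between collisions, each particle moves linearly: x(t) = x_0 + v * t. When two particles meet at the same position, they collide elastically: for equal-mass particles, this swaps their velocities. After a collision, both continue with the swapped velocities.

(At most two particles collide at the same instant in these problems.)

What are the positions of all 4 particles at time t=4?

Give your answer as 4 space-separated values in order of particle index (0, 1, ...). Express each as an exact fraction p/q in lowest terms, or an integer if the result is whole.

Answer: -4 8 9 10

Derivation:
Collision at t=3: particles 1 and 2 swap velocities; positions: p0=-1 p1=9 p2=9 p3=12; velocities now: v0=-3 v1=-1 v2=0 v3=-2
Advance to t=4 (no further collisions before then); velocities: v0=-3 v1=-1 v2=0 v3=-2; positions = -4 8 9 10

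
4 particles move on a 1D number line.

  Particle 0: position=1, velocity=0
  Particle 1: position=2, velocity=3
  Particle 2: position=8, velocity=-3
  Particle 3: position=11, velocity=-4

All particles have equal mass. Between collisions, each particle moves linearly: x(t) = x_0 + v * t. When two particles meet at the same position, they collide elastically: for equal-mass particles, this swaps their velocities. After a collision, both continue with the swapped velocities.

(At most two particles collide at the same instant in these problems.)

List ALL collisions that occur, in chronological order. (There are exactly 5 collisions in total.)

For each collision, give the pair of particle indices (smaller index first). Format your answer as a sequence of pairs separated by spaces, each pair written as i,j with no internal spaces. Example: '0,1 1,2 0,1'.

Collision at t=1: particles 1 and 2 swap velocities; positions: p0=1 p1=5 p2=5 p3=7; velocities now: v0=0 v1=-3 v2=3 v3=-4
Collision at t=9/7: particles 2 and 3 swap velocities; positions: p0=1 p1=29/7 p2=41/7 p3=41/7; velocities now: v0=0 v1=-3 v2=-4 v3=3
Collision at t=7/3: particles 0 and 1 swap velocities; positions: p0=1 p1=1 p2=5/3 p3=9; velocities now: v0=-3 v1=0 v2=-4 v3=3
Collision at t=5/2: particles 1 and 2 swap velocities; positions: p0=1/2 p1=1 p2=1 p3=19/2; velocities now: v0=-3 v1=-4 v2=0 v3=3
Collision at t=3: particles 0 and 1 swap velocities; positions: p0=-1 p1=-1 p2=1 p3=11; velocities now: v0=-4 v1=-3 v2=0 v3=3

Answer: 1,2 2,3 0,1 1,2 0,1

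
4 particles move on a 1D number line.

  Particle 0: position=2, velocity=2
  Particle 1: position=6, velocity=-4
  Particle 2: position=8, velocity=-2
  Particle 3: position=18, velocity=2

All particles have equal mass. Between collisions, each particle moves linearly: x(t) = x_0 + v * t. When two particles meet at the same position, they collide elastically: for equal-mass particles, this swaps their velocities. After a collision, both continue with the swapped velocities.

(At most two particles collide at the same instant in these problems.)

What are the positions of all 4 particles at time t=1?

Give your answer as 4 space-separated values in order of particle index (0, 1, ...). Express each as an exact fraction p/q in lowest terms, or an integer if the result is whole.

Answer: 2 4 6 20

Derivation:
Collision at t=2/3: particles 0 and 1 swap velocities; positions: p0=10/3 p1=10/3 p2=20/3 p3=58/3; velocities now: v0=-4 v1=2 v2=-2 v3=2
Advance to t=1 (no further collisions before then); velocities: v0=-4 v1=2 v2=-2 v3=2; positions = 2 4 6 20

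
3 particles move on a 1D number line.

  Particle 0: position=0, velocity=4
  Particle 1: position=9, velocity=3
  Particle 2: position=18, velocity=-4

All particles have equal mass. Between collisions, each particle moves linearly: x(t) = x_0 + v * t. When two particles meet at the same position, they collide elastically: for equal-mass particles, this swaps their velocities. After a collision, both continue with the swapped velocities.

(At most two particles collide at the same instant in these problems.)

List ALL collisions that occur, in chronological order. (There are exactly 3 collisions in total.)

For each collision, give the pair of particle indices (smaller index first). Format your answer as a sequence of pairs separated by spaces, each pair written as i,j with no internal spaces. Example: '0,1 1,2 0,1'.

Answer: 1,2 0,1 1,2

Derivation:
Collision at t=9/7: particles 1 and 2 swap velocities; positions: p0=36/7 p1=90/7 p2=90/7; velocities now: v0=4 v1=-4 v2=3
Collision at t=9/4: particles 0 and 1 swap velocities; positions: p0=9 p1=9 p2=63/4; velocities now: v0=-4 v1=4 v2=3
Collision at t=9: particles 1 and 2 swap velocities; positions: p0=-18 p1=36 p2=36; velocities now: v0=-4 v1=3 v2=4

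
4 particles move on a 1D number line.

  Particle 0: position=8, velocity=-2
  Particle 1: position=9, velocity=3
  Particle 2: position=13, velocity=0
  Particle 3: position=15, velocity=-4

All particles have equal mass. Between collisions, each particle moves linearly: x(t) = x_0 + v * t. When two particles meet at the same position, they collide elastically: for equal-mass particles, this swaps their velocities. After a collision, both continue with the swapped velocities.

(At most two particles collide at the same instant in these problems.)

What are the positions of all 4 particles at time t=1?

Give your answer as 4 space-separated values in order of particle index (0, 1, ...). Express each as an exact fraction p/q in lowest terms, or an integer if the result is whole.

Collision at t=1/2: particles 2 and 3 swap velocities; positions: p0=7 p1=21/2 p2=13 p3=13; velocities now: v0=-2 v1=3 v2=-4 v3=0
Collision at t=6/7: particles 1 and 2 swap velocities; positions: p0=44/7 p1=81/7 p2=81/7 p3=13; velocities now: v0=-2 v1=-4 v2=3 v3=0
Advance to t=1 (no further collisions before then); velocities: v0=-2 v1=-4 v2=3 v3=0; positions = 6 11 12 13

Answer: 6 11 12 13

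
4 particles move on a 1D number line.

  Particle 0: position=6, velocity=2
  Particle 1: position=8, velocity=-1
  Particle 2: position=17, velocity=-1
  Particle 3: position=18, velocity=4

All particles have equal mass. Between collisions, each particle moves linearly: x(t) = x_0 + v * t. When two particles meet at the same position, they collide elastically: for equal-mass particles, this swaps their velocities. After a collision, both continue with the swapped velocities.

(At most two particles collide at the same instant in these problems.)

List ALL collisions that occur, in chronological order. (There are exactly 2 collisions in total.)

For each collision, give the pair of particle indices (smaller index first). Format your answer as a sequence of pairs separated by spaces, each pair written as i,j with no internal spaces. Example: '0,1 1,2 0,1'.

Collision at t=2/3: particles 0 and 1 swap velocities; positions: p0=22/3 p1=22/3 p2=49/3 p3=62/3; velocities now: v0=-1 v1=2 v2=-1 v3=4
Collision at t=11/3: particles 1 and 2 swap velocities; positions: p0=13/3 p1=40/3 p2=40/3 p3=98/3; velocities now: v0=-1 v1=-1 v2=2 v3=4

Answer: 0,1 1,2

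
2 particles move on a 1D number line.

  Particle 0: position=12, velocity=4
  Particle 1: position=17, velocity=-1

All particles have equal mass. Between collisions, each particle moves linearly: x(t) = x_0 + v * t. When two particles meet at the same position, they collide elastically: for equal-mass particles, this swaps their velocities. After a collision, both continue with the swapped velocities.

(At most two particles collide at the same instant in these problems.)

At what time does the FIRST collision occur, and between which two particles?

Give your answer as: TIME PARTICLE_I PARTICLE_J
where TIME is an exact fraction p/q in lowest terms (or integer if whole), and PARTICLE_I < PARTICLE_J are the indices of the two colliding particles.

Pair (0,1): pos 12,17 vel 4,-1 -> gap=5, closing at 5/unit, collide at t=1
Earliest collision: t=1 between 0 and 1

Answer: 1 0 1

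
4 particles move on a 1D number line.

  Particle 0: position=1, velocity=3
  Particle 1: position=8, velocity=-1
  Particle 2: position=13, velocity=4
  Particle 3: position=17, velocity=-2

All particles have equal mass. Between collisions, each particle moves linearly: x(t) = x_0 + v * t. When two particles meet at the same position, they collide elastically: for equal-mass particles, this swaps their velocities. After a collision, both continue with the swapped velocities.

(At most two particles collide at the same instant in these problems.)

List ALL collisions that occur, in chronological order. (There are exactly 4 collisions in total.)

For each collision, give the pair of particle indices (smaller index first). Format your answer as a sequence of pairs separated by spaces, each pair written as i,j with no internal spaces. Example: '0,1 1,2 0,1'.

Answer: 2,3 0,1 1,2 0,1

Derivation:
Collision at t=2/3: particles 2 and 3 swap velocities; positions: p0=3 p1=22/3 p2=47/3 p3=47/3; velocities now: v0=3 v1=-1 v2=-2 v3=4
Collision at t=7/4: particles 0 and 1 swap velocities; positions: p0=25/4 p1=25/4 p2=27/2 p3=20; velocities now: v0=-1 v1=3 v2=-2 v3=4
Collision at t=16/5: particles 1 and 2 swap velocities; positions: p0=24/5 p1=53/5 p2=53/5 p3=129/5; velocities now: v0=-1 v1=-2 v2=3 v3=4
Collision at t=9: particles 0 and 1 swap velocities; positions: p0=-1 p1=-1 p2=28 p3=49; velocities now: v0=-2 v1=-1 v2=3 v3=4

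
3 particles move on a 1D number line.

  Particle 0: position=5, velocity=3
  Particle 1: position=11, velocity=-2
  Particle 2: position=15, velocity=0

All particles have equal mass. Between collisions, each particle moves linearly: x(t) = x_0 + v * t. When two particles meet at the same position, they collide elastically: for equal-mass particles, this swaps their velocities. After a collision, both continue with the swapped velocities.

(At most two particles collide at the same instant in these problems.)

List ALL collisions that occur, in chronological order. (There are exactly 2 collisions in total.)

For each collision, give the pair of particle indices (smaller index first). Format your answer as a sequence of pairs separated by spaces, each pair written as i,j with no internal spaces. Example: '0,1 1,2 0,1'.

Collision at t=6/5: particles 0 and 1 swap velocities; positions: p0=43/5 p1=43/5 p2=15; velocities now: v0=-2 v1=3 v2=0
Collision at t=10/3: particles 1 and 2 swap velocities; positions: p0=13/3 p1=15 p2=15; velocities now: v0=-2 v1=0 v2=3

Answer: 0,1 1,2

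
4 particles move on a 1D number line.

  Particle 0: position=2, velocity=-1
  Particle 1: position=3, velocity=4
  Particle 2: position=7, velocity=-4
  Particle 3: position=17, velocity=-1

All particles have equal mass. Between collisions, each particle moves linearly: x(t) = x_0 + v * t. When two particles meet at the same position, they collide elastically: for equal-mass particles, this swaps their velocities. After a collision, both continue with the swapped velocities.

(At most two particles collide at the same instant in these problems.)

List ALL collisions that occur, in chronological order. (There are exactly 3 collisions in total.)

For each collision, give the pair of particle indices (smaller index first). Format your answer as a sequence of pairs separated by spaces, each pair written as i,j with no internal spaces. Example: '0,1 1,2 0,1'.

Answer: 1,2 0,1 2,3

Derivation:
Collision at t=1/2: particles 1 and 2 swap velocities; positions: p0=3/2 p1=5 p2=5 p3=33/2; velocities now: v0=-1 v1=-4 v2=4 v3=-1
Collision at t=5/3: particles 0 and 1 swap velocities; positions: p0=1/3 p1=1/3 p2=29/3 p3=46/3; velocities now: v0=-4 v1=-1 v2=4 v3=-1
Collision at t=14/5: particles 2 and 3 swap velocities; positions: p0=-21/5 p1=-4/5 p2=71/5 p3=71/5; velocities now: v0=-4 v1=-1 v2=-1 v3=4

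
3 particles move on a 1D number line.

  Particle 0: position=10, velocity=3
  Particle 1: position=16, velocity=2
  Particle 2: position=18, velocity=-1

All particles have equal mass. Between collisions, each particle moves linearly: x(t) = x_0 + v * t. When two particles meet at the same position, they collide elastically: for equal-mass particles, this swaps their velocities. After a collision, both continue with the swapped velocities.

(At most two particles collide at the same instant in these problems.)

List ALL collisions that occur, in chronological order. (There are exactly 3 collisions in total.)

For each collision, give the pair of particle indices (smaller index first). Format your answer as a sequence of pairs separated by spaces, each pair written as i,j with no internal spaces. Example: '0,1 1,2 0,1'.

Answer: 1,2 0,1 1,2

Derivation:
Collision at t=2/3: particles 1 and 2 swap velocities; positions: p0=12 p1=52/3 p2=52/3; velocities now: v0=3 v1=-1 v2=2
Collision at t=2: particles 0 and 1 swap velocities; positions: p0=16 p1=16 p2=20; velocities now: v0=-1 v1=3 v2=2
Collision at t=6: particles 1 and 2 swap velocities; positions: p0=12 p1=28 p2=28; velocities now: v0=-1 v1=2 v2=3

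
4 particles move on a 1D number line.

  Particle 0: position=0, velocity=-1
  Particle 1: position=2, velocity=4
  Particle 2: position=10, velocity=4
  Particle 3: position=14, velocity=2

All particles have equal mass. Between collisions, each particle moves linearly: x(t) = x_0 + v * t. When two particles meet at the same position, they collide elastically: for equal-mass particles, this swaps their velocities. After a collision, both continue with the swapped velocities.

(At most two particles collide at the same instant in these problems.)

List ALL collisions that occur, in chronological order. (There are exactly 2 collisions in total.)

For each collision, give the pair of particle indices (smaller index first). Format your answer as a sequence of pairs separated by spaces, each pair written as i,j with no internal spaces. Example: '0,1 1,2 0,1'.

Answer: 2,3 1,2

Derivation:
Collision at t=2: particles 2 and 3 swap velocities; positions: p0=-2 p1=10 p2=18 p3=18; velocities now: v0=-1 v1=4 v2=2 v3=4
Collision at t=6: particles 1 and 2 swap velocities; positions: p0=-6 p1=26 p2=26 p3=34; velocities now: v0=-1 v1=2 v2=4 v3=4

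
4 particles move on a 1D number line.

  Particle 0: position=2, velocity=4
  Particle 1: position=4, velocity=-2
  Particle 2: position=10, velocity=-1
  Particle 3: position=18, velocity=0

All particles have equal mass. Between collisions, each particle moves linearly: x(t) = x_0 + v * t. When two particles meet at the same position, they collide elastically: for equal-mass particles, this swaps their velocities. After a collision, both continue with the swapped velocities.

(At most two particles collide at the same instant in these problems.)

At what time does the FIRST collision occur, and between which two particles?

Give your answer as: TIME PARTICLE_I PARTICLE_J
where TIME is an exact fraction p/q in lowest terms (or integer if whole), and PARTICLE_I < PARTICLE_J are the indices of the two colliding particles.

Pair (0,1): pos 2,4 vel 4,-2 -> gap=2, closing at 6/unit, collide at t=1/3
Pair (1,2): pos 4,10 vel -2,-1 -> not approaching (rel speed -1 <= 0)
Pair (2,3): pos 10,18 vel -1,0 -> not approaching (rel speed -1 <= 0)
Earliest collision: t=1/3 between 0 and 1

Answer: 1/3 0 1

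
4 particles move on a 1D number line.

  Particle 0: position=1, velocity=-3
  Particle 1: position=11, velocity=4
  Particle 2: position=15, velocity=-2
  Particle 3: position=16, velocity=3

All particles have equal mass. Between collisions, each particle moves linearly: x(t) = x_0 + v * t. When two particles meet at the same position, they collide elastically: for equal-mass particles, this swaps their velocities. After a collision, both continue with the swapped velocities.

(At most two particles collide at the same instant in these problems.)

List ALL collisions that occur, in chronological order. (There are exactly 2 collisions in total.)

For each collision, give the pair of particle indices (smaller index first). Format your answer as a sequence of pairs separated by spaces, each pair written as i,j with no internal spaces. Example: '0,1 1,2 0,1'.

Collision at t=2/3: particles 1 and 2 swap velocities; positions: p0=-1 p1=41/3 p2=41/3 p3=18; velocities now: v0=-3 v1=-2 v2=4 v3=3
Collision at t=5: particles 2 and 3 swap velocities; positions: p0=-14 p1=5 p2=31 p3=31; velocities now: v0=-3 v1=-2 v2=3 v3=4

Answer: 1,2 2,3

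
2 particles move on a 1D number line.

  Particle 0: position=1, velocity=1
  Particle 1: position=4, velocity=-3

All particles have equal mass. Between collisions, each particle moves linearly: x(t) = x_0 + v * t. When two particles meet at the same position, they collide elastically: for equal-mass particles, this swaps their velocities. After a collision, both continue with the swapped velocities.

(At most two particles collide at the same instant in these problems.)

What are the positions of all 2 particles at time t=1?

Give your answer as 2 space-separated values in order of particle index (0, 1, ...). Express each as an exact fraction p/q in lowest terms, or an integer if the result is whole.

Answer: 1 2

Derivation:
Collision at t=3/4: particles 0 and 1 swap velocities; positions: p0=7/4 p1=7/4; velocities now: v0=-3 v1=1
Advance to t=1 (no further collisions before then); velocities: v0=-3 v1=1; positions = 1 2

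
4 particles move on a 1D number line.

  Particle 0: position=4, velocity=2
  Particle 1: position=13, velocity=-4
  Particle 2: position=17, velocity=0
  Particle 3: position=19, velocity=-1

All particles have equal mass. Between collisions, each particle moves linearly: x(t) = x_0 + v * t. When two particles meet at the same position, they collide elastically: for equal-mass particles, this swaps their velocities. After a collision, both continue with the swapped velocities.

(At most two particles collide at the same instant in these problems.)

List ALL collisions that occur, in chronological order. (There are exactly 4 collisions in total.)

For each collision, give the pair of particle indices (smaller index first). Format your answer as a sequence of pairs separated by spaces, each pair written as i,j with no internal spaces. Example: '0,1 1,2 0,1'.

Collision at t=3/2: particles 0 and 1 swap velocities; positions: p0=7 p1=7 p2=17 p3=35/2; velocities now: v0=-4 v1=2 v2=0 v3=-1
Collision at t=2: particles 2 and 3 swap velocities; positions: p0=5 p1=8 p2=17 p3=17; velocities now: v0=-4 v1=2 v2=-1 v3=0
Collision at t=5: particles 1 and 2 swap velocities; positions: p0=-7 p1=14 p2=14 p3=17; velocities now: v0=-4 v1=-1 v2=2 v3=0
Collision at t=13/2: particles 2 and 3 swap velocities; positions: p0=-13 p1=25/2 p2=17 p3=17; velocities now: v0=-4 v1=-1 v2=0 v3=2

Answer: 0,1 2,3 1,2 2,3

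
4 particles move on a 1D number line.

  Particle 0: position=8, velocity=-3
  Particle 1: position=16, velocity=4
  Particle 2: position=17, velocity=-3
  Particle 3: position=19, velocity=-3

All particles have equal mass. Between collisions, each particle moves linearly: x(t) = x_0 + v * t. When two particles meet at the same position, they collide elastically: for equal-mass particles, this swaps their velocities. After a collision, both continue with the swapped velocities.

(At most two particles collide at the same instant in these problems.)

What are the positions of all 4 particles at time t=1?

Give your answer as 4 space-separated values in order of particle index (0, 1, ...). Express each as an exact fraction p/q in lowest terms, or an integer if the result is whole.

Collision at t=1/7: particles 1 and 2 swap velocities; positions: p0=53/7 p1=116/7 p2=116/7 p3=130/7; velocities now: v0=-3 v1=-3 v2=4 v3=-3
Collision at t=3/7: particles 2 and 3 swap velocities; positions: p0=47/7 p1=110/7 p2=124/7 p3=124/7; velocities now: v0=-3 v1=-3 v2=-3 v3=4
Advance to t=1 (no further collisions before then); velocities: v0=-3 v1=-3 v2=-3 v3=4; positions = 5 14 16 20

Answer: 5 14 16 20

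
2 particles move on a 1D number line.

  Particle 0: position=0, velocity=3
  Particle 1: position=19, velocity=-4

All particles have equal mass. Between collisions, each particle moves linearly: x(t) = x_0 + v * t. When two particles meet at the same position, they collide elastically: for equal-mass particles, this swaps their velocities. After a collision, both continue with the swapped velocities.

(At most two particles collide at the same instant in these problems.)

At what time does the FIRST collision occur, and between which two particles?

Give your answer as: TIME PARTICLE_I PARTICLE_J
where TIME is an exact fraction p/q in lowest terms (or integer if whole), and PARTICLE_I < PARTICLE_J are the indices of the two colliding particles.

Answer: 19/7 0 1

Derivation:
Pair (0,1): pos 0,19 vel 3,-4 -> gap=19, closing at 7/unit, collide at t=19/7
Earliest collision: t=19/7 between 0 and 1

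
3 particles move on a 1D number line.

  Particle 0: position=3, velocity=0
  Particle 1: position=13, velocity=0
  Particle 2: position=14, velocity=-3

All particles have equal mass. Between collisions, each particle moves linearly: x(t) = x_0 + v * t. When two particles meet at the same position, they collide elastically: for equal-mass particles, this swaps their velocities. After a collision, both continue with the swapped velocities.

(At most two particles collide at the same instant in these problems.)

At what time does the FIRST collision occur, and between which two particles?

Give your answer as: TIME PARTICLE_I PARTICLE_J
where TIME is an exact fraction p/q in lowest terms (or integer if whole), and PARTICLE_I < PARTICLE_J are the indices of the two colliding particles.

Answer: 1/3 1 2

Derivation:
Pair (0,1): pos 3,13 vel 0,0 -> not approaching (rel speed 0 <= 0)
Pair (1,2): pos 13,14 vel 0,-3 -> gap=1, closing at 3/unit, collide at t=1/3
Earliest collision: t=1/3 between 1 and 2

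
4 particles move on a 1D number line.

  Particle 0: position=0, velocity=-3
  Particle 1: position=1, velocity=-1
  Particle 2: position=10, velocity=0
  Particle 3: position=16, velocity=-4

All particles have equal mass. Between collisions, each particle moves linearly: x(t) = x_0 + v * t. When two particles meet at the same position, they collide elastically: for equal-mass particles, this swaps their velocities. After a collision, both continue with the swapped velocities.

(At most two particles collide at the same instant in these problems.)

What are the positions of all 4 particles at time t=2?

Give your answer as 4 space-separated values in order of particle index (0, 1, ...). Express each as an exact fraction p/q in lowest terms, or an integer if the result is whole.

Collision at t=3/2: particles 2 and 3 swap velocities; positions: p0=-9/2 p1=-1/2 p2=10 p3=10; velocities now: v0=-3 v1=-1 v2=-4 v3=0
Advance to t=2 (no further collisions before then); velocities: v0=-3 v1=-1 v2=-4 v3=0; positions = -6 -1 8 10

Answer: -6 -1 8 10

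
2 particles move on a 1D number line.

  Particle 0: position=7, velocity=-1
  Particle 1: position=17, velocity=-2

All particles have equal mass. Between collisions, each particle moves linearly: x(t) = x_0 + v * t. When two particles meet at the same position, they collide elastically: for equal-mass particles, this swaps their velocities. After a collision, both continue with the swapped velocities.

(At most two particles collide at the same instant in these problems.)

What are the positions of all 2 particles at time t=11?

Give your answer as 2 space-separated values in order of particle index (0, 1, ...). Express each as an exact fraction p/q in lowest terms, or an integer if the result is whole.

Collision at t=10: particles 0 and 1 swap velocities; positions: p0=-3 p1=-3; velocities now: v0=-2 v1=-1
Advance to t=11 (no further collisions before then); velocities: v0=-2 v1=-1; positions = -5 -4

Answer: -5 -4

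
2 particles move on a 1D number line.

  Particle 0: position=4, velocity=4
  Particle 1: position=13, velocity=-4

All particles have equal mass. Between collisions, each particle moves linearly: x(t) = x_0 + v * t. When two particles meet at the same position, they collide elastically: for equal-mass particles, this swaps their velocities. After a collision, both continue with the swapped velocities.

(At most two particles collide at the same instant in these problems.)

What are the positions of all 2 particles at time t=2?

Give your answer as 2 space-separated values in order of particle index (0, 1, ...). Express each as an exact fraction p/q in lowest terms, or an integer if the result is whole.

Answer: 5 12

Derivation:
Collision at t=9/8: particles 0 and 1 swap velocities; positions: p0=17/2 p1=17/2; velocities now: v0=-4 v1=4
Advance to t=2 (no further collisions before then); velocities: v0=-4 v1=4; positions = 5 12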